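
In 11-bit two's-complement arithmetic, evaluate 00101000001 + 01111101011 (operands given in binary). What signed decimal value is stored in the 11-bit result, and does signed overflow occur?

00101000001 = 321 (signed)
01111101011 = 1003 (signed)
  00101000001
+ 01111101011
= 10100101100
Result 10100101100: MSB = 1 → 1324 − 2048 = -724.
Both addends are non-negative but the stored result is negative: signed overflow. The true value 321 + 1003 = 1324 lies outside [-1024, 1023].

-724; overflow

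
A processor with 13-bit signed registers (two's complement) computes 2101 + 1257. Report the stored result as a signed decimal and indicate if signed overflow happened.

3358; no overflow

2101 → 0100000110101
1257 → 0010011101001
  0100000110101
+ 0010011101001
= 0110100011110
Result 0110100011110: MSB = 0 → value 3358.
Both addends are non-negative and so is the stored result: no signed overflow.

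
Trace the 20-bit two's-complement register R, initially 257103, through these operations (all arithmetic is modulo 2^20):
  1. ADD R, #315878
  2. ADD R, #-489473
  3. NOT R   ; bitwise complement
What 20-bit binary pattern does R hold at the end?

Start: R = 257103 = 00111110110001001111.
R = 257103 + 315878 = 572981; wraps to -475595 = 10001011111000110101
R = -475595 + (-489473) = -965068; wraps to 83508 = 00010100011000110100
R = NOT 00010100011000110100 = 11101011100111001011 = -83509

11101011100111001011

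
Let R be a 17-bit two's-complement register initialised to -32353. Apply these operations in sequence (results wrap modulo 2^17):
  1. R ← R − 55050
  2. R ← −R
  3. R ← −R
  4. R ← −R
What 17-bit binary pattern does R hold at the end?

10101010101101011

Start: R = -32353 = 11000000110011111.
R = -32353 − 55050 = -87403; wraps to 43669 = 01010101010010101
R = −(43669) = -43669 = 10101010101101011
R = −(-43669) = 43669 = 01010101010010101
R = −(43669) = -43669 = 10101010101101011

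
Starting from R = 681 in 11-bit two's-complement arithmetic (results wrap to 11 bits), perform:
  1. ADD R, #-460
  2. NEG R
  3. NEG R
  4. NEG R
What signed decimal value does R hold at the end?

-221

Start: R = 681 = 01010101001.
R = 681 + (-460) = 221 = 00011011101
R = −(221) = -221 = 11100100011
R = −(-221) = 221 = 00011011101
R = −(221) = -221 = 11100100011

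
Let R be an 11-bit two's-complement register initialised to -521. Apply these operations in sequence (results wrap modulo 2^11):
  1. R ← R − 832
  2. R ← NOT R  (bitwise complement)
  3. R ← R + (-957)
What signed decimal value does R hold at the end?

Start: R = -521 = 10111110111.
R = -521 − 832 = -1353; wraps to 695 = 01010110111
R = NOT 01010110111 = 10101001000 = -696
R = -696 + (-957) = -1653; wraps to 395 = 00110001011

395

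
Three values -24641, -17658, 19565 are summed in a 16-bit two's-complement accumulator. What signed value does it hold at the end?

-22734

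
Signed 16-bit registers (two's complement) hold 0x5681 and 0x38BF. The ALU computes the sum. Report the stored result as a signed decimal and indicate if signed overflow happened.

-28864; overflow

0x5681 = 0101011010000001 = 22145 (signed)
0x38BF = 0011100010111111 = 14527 (signed)
  0101011010000001
+ 0011100010111111
= 1000111101000000
Result 1000111101000000: MSB = 1 → 36672 − 65536 = -28864.
Both addends are non-negative but the stored result is negative: signed overflow. The true value 22145 + 14527 = 36672 lies outside [-32768, 32767].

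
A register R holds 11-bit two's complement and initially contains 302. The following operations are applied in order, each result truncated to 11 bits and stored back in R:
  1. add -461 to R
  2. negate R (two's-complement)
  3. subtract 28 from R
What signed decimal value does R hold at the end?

Start: R = 302 = 00100101110.
R = 302 + (-461) = -159 = 11101100001
R = −(-159) = 159 = 00010011111
R = 159 − 28 = 131 = 00010000011

131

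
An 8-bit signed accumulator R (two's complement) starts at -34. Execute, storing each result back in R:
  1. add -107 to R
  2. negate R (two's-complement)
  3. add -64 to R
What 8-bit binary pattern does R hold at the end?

Start: R = -34 = 11011110.
R = -34 + (-107) = -141; wraps to 115 = 01110011
R = −(115) = -115 = 10001101
R = -115 + (-64) = -179; wraps to 77 = 01001101

01001101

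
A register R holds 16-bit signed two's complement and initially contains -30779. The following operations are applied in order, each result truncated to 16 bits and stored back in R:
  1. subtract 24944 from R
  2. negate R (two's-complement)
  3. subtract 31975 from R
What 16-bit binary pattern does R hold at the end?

Start: R = -30779 = 1000011111000101.
R = -30779 − 24944 = -55723; wraps to 9813 = 0010011001010101
R = −(9813) = -9813 = 1101100110101011
R = -9813 − 31975 = -41788; wraps to 23748 = 0101110011000100

0101110011000100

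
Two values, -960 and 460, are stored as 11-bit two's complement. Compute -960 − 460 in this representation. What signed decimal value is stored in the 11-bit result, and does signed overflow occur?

-960 → 10001000000
460 → 00111001100
Subtract via negate-and-add: invert 00111001100 + 1 = 11000110100 (i.e. -460).
  10001000000
+ 11000110100
= 01001110100  (discard carry-out 1)
Result 01001110100: MSB = 0 → value 628.
Both addends (after negating the subtrahend) are negative but the stored result is non-negative: signed overflow. The true value -960 − 460 = -1420 lies outside [-1024, 1023].

628; overflow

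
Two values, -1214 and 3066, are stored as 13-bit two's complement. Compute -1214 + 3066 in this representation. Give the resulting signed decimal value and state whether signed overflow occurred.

1852; no overflow

-1214 → 1101101000010
3066 → 0101111111010
  1101101000010
+ 0101111111010
= 0011100111100  (discard carry-out 1)
Result 0011100111100: MSB = 0 → value 1852.
Addends have opposite signs, so signed overflow cannot occur.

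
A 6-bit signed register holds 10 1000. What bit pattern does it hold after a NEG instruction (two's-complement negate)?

011000

Invert: 010111. Add 1: 011000.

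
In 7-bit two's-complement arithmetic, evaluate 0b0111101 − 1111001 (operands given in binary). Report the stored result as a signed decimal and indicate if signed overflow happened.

0b0111101 → 0111101 = 61 (signed)
1111001 = -7 (signed)
Subtract via negate-and-add: invert 1111001 + 1 = 0000111 (i.e. 7).
  0111101
+ 0000111
= 1000100
Result 1000100: MSB = 1 → 68 − 128 = -60.
Both addends (after negating the subtrahend) are non-negative but the stored result is negative: signed overflow. The true value 61 − (-7) = 68 lies outside [-64, 63].

-60; overflow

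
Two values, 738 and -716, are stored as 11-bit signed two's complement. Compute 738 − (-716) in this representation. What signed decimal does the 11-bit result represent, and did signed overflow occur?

738 → 01011100010
-716 → 10100110100
Subtract via negate-and-add: invert 10100110100 + 1 = 01011001100 (i.e. 716).
  01011100010
+ 01011001100
= 10110101110
Result 10110101110: MSB = 1 → 1454 − 2048 = -594.
Both addends (after negating the subtrahend) are non-negative but the stored result is negative: signed overflow. The true value 738 − (-716) = 1454 lies outside [-1024, 1023].

-594; overflow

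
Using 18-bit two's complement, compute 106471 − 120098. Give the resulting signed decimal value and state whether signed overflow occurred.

106471 → 011001111111100111
120098 → 011101010100100010
Subtract via negate-and-add: invert 011101010100100010 + 1 = 100010101011011110 (i.e. -120098).
  011001111111100111
+ 100010101011011110
= 111100101011000101
Result 111100101011000101: MSB = 1 → 248517 − 262144 = -13627.
Addends (after negating the subtrahend) have opposite signs, so signed overflow cannot occur.

-13627; no overflow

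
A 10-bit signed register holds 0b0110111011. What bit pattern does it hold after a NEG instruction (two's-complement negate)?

1001000101

Invert: 1001000100. Add 1: 1001000101.
Check: 0110111011 = 443, 1001000101 = -443.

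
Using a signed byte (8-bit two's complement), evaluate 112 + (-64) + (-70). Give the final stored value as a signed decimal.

-22

112 + (-64) = 48 (00110000)
48 + (-70) = -22 (11101010)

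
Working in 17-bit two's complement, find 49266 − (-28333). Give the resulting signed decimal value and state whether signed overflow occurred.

-53473; overflow

49266 → 01100000001110010
-28333 → 11001000101010011
Subtract via negate-and-add: invert 11001000101010011 + 1 = 00110111010101101 (i.e. 28333).
  01100000001110010
+ 00110111010101101
= 10010111100011111
Result 10010111100011111: MSB = 1 → 77599 − 131072 = -53473.
Both addends (after negating the subtrahend) are non-negative but the stored result is negative: signed overflow. The true value 49266 − (-28333) = 77599 lies outside [-65536, 65535].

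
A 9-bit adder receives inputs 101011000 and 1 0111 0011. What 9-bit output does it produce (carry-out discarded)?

  101011000
+ 101110011
= 011001011  (discard carry-out 1)

011001011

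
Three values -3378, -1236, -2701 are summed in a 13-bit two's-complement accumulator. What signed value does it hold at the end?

877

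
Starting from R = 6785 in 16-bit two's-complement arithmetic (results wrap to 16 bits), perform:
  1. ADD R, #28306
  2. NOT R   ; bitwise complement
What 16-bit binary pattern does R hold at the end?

Start: R = 6785 = 0001101010000001.
R = 6785 + 28306 = 35091; wraps to -30445 = 1000100100010011
R = NOT 1000100100010011 = 0111011011101100 = 30444

0111011011101100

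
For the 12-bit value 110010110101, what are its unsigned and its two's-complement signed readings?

unsigned = 3253, signed = -843

Unsigned: 110010110101 = 3253.
Signed: MSB=1 → 3253 − 4096 = -843.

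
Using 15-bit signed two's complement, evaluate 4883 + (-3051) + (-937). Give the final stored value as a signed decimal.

895

4883 + (-3051) = 1832 (000011100101000)
1832 + (-937) = 895 (000001101111111)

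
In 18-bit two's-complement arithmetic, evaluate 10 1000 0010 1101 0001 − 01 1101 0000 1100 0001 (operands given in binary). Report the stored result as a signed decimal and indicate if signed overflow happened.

10 1000 0010 1101 0001 → 101000001011010001 = -97583 (signed)
01 1101 0000 1100 0001 → 011101000011000001 = 118977 (signed)
Subtract via negate-and-add: invert 011101000011000001 + 1 = 100010111100111111 (i.e. -118977).
  101000001011010001
+ 100010111100111111
= 001011001000010000  (discard carry-out 1)
Result 001011001000010000: MSB = 0 → value 45584.
Both addends (after negating the subtrahend) are negative but the stored result is non-negative: signed overflow. The true value -97583 − 118977 = -216560 lies outside [-131072, 131071].

45584; overflow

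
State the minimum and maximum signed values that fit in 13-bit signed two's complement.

min = -4096, max = 4095

Minimum: −2^12 = -4096.
Maximum: 2^12 − 1 = 4095.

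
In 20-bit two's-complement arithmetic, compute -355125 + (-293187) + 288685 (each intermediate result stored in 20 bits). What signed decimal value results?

-359627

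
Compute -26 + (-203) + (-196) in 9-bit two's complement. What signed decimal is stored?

-26 + (-203) = -229 (100011011)
-229 + (-196) = -425 → wraps to 87 (001010111)

87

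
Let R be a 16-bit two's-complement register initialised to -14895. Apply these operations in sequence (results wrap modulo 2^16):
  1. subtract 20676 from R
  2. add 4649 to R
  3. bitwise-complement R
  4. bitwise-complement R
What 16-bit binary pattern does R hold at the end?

1000011100110110

Start: R = -14895 = 1100010111010001.
R = -14895 − 20676 = -35571; wraps to 29965 = 0111010100001101
R = 29965 + 4649 = 34614; wraps to -30922 = 1000011100110110
R = NOT 1000011100110110 = 0111100011001001 = 30921
R = NOT 0111100011001001 = 1000011100110110 = -30922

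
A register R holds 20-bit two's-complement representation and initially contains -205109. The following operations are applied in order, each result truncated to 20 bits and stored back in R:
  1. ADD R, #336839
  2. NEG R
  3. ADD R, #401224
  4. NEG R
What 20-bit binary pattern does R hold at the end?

10111110001101001010

Start: R = -205109 = 11001101111011001011.
R = -205109 + 336839 = 131730 = 00100000001010010010
R = −(131730) = -131730 = 11011111110101101110
R = -131730 + 401224 = 269494 = 01000001110010110110
R = −(269494) = -269494 = 10111110001101001010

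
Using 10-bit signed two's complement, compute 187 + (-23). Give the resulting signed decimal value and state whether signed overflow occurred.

164; no overflow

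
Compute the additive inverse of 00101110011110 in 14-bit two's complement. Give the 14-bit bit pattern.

Invert: 11010001100001. Add 1: 11010001100010.

11010001100010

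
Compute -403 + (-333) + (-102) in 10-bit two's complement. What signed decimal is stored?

-403 + (-333) = -736 → wraps to 288 (0100100000)
288 + (-102) = 186 (0010111010)

186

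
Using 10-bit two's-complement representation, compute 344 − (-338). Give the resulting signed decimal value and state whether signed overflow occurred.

-342; overflow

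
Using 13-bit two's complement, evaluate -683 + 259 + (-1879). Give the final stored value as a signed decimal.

-683 + 259 = -424 (1111001011000)
-424 + (-1879) = -2303 (1011100000001)

-2303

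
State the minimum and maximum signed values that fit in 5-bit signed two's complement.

Minimum: −2^4 = -16.
Maximum: 2^4 − 1 = 15.

min = -16, max = 15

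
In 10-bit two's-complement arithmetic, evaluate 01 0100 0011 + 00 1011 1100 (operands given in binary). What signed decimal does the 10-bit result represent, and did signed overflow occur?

511; no overflow

01 0100 0011 → 0101000011 = 323 (signed)
00 1011 1100 → 0010111100 = 188 (signed)
  0101000011
+ 0010111100
= 0111111111
Result 0111111111: MSB = 0 → value 511.
Both addends are non-negative and so is the stored result: no signed overflow.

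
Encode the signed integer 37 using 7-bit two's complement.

0100101

37 is non-negative, so write it directly in 7 bits: 0100101.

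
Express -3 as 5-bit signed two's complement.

11101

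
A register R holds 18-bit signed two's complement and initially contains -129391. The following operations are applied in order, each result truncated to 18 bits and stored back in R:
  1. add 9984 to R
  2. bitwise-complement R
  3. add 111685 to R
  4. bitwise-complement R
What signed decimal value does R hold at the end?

31052

Start: R = -129391 = 100000011010010001.
R = -129391 + 9984 = -119407 = 100010110110010001
R = NOT 100010110110010001 = 011101001001101110 = 119406
R = 119406 + 111685 = 231091; wraps to -31053 = 111000011010110011
R = NOT 111000011010110011 = 000111100101001100 = 31052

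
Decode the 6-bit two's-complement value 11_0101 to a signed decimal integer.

-11

MSB is 1, so the value is negative.
Unsigned reading: 53. Subtract 2^6 = 64: 53 − 64 = -11.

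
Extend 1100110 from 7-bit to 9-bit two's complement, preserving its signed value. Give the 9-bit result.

MSB of 1100110 is 1; replicate it into the new high bits.
11|1100110 → 111100110 (still -26).

111100110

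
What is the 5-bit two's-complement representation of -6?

|-6| = 6 = 00110 in 5 bits.
Invert the bits: 11001. Add 1: 11010.
Check: 11010 reads as 26 − 32 = -6.

11010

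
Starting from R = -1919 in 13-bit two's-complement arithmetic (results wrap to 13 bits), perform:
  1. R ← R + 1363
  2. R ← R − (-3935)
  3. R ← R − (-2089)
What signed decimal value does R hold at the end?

Start: R = -1919 = 1100010000001.
R = -1919 + 1363 = -556 = 1110111010100
R = -556 − (-3935) = 3379 = 0110100110011
R = 3379 − (-2089) = 5468; wraps to -2724 = 1010101011100

-2724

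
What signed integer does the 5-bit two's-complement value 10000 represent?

-16

MSB is 1, so the value is negative.
Invert: 01111. Add 1: 10000 = 16. So the value is −16.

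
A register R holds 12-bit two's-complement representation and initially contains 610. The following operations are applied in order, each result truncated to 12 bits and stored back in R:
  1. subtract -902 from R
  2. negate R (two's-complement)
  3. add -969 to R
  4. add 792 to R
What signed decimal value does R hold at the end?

Start: R = 610 = 001001100010.
R = 610 − (-902) = 1512 = 010111101000
R = −(1512) = -1512 = 101000011000
R = -1512 + (-969) = -2481; wraps to 1615 = 011001001111
R = 1615 + 792 = 2407; wraps to -1689 = 100101100111

-1689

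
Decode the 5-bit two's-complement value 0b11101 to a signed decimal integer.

MSB is 1, so the value is negative.
Unsigned reading: 29. Subtract 2^5 = 32: 29 − 32 = -3.

-3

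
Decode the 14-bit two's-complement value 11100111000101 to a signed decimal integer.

-1595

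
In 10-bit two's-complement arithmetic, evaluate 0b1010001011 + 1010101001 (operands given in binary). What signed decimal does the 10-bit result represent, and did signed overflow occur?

308; overflow

0b1010001011 → 1010001011 = -373 (signed)
1010101001 = -343 (signed)
  1010001011
+ 1010101001
= 0100110100  (discard carry-out 1)
Result 0100110100: MSB = 0 → value 308.
Both addends are negative but the stored result is non-negative: signed overflow. The true value -373 + (-343) = -716 lies outside [-512, 511].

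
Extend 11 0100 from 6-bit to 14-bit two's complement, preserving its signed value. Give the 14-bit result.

MSB of 110100 is 1; replicate it into the new high bits.
11111111|110100 → 11111111110100 (still -12).

11111111110100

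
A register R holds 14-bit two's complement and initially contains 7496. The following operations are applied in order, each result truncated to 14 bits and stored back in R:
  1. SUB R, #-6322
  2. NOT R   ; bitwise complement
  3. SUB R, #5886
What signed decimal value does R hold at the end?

-3321

Start: R = 7496 = 01110101001000.
R = 7496 − (-6322) = 13818; wraps to -2566 = 11010111111010
R = NOT 11010111111010 = 00101000000101 = 2565
R = 2565 − 5886 = -3321 = 11001100000111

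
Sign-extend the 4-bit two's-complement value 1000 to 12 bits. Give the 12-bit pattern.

111111111000

MSB of 1000 is 1; replicate it into the new high bits.
11111111|1000 → 111111111000 (still -8).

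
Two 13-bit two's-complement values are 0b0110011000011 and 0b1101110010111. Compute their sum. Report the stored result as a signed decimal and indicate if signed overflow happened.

2138; no overflow

0b0110011000011 → 0110011000011 = 3267 (signed)
0b1101110010111 → 1101110010111 = -1129 (signed)
  0110011000011
+ 1101110010111
= 0100001011010  (discard carry-out 1)
Result 0100001011010: MSB = 0 → value 2138.
Addends have opposite signs, so signed overflow cannot occur.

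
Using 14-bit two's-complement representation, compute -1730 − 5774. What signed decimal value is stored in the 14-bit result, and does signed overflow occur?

-7504; no overflow

-1730 → 11100100111110
5774 → 01011010001110
Subtract via negate-and-add: invert 01011010001110 + 1 = 10100101110010 (i.e. -5774).
  11100100111110
+ 10100101110010
= 10001010110000  (discard carry-out 1)
Result 10001010110000: MSB = 1 → 8880 − 16384 = -7504.
Both addends (after negating the subtrahend) are negative and so is the stored result: no signed overflow.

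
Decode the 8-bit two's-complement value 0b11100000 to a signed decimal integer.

-32

MSB is 1, so the value is negative.
Unsigned reading: 224. Subtract 2^8 = 256: 224 − 256 = -32.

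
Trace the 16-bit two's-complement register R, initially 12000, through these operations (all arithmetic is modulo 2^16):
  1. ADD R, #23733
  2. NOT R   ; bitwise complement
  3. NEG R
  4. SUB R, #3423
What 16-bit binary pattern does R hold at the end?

0111111000110111

Start: R = 12000 = 0010111011100000.
R = 12000 + 23733 = 35733; wraps to -29803 = 1000101110010101
R = NOT 1000101110010101 = 0111010001101010 = 29802
R = −(29802) = -29802 = 1000101110010110
R = -29802 − 3423 = -33225; wraps to 32311 = 0111111000110111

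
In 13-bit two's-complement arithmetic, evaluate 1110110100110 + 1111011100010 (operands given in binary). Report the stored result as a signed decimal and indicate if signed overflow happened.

-888; no overflow

1110110100110 = -602 (signed)
1111011100010 = -286 (signed)
  1110110100110
+ 1111011100010
= 1110010001000  (discard carry-out 1)
Result 1110010001000: MSB = 1 → 7304 − 8192 = -888.
Both addends are negative and so is the stored result: no signed overflow.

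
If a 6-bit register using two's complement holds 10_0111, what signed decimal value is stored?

-25

MSB is 1, so the value is negative.
Unsigned reading: 39. Subtract 2^6 = 64: 39 − 64 = -25.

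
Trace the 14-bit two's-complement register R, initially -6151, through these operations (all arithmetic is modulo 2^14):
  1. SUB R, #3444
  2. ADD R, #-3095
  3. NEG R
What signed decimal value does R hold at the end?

Start: R = -6151 = 10011111111001.
R = -6151 − 3444 = -9595; wraps to 6789 = 01101010000101
R = 6789 + (-3095) = 3694 = 00111001101110
R = −(3694) = -3694 = 11000110010010

-3694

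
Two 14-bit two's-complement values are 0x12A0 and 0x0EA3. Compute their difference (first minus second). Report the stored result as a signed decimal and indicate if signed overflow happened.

1021; no overflow

0x12A0 = 01001010100000 = 4768 (signed)
0x0EA3 = 00111010100011 = 3747 (signed)
Subtract via negate-and-add: invert 00111010100011 + 1 = 11000101011101 (i.e. -3747).
  01001010100000
+ 11000101011101
= 00001111111101  (discard carry-out 1)
Result 00001111111101: MSB = 0 → value 1021.
Addends (after negating the subtrahend) have opposite signs, so signed overflow cannot occur.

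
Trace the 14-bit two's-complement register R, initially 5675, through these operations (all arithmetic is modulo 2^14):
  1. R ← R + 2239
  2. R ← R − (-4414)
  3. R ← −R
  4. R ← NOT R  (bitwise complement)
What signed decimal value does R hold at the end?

Start: R = 5675 = 01011000101011.
R = 5675 + 2239 = 7914 = 01111011101010
R = 7914 − (-4414) = 12328; wraps to -4056 = 11000000101000
R = −(-4056) = 4056 = 00111111011000
R = NOT 00111111011000 = 11000000100111 = -4057

-4057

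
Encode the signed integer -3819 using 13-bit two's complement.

|-3819| = 3819 = 0111011101011 in 13 bits.
Invert the bits: 1000100010100. Add 1: 1000100010101.

1000100010101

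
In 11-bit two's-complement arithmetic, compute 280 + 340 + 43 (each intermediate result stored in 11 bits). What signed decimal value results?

280 + 340 = 620 (01001101100)
620 + 43 = 663 (01010010111)

663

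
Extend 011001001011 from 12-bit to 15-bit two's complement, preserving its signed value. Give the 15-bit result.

000011001001011

MSB of 011001001011 is 0; replicate it into the new high bits.
000|011001001011 → 000011001001011 (still 1611).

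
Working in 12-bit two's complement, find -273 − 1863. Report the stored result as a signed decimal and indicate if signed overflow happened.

1960; overflow

-273 → 111011101111
1863 → 011101000111
Subtract via negate-and-add: invert 011101000111 + 1 = 100010111001 (i.e. -1863).
  111011101111
+ 100010111001
= 011110101000  (discard carry-out 1)
Result 011110101000: MSB = 0 → value 1960.
Both addends (after negating the subtrahend) are negative but the stored result is non-negative: signed overflow. The true value -273 − 1863 = -2136 lies outside [-2048, 2047].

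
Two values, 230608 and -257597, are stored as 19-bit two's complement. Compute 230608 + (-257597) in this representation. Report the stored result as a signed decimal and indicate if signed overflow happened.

-26989; no overflow

230608 → 0111000010011010000
-257597 → 1000001000111000011
  0111000010011010000
+ 1000001000111000011
= 1111001011010010011
Result 1111001011010010011: MSB = 1 → 497299 − 524288 = -26989.
Addends have opposite signs, so signed overflow cannot occur.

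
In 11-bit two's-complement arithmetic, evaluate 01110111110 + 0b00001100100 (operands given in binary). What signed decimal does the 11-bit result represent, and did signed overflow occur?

-990; overflow

01110111110 = 958 (signed)
0b00001100100 → 00001100100 = 100 (signed)
  01110111110
+ 00001100100
= 10000100010
Result 10000100010: MSB = 1 → 1058 − 2048 = -990.
Both addends are non-negative but the stored result is negative: signed overflow. The true value 958 + 100 = 1058 lies outside [-1024, 1023].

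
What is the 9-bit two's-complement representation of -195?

100111101

|-195| = 195 = 011000011 in 9 bits.
Invert the bits: 100111100. Add 1: 100111101.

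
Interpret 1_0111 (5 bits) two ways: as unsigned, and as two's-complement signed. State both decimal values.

unsigned = 23, signed = -9

Unsigned: 10111 = 23.
Signed: MSB=1 → 23 − 32 = -9.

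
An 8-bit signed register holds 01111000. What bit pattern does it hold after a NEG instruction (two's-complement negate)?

10001000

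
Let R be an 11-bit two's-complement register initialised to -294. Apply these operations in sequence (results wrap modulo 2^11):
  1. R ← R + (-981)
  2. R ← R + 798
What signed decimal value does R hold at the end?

-477

Start: R = -294 = 11011011010.
R = -294 + (-981) = -1275; wraps to 773 = 01100000101
R = 773 + 798 = 1571; wraps to -477 = 11000100011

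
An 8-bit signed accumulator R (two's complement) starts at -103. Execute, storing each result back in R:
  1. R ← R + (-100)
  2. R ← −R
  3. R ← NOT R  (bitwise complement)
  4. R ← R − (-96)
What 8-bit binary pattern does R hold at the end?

10010100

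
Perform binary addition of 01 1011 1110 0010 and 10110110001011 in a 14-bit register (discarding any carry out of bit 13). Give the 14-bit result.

00100101101101

  01101111100010
+ 10110110001011
= 00100101101101  (discard carry-out 1)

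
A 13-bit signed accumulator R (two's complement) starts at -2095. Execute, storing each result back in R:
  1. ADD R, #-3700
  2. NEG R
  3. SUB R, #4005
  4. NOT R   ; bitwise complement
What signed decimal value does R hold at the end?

-1791

Start: R = -2095 = 1011111010001.
R = -2095 + (-3700) = -5795; wraps to 2397 = 0100101011101
R = −(2397) = -2397 = 1011010100011
R = -2397 − 4005 = -6402; wraps to 1790 = 0011011111110
R = NOT 0011011111110 = 1100100000001 = -1791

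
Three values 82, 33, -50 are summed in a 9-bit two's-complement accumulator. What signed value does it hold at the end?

65

82 + 33 = 115 (001110011)
115 + (-50) = 65 (001000001)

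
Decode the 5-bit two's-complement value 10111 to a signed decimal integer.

-9

MSB is 1, so the value is negative.
Unsigned reading: 23. Subtract 2^5 = 32: 23 − 32 = -9.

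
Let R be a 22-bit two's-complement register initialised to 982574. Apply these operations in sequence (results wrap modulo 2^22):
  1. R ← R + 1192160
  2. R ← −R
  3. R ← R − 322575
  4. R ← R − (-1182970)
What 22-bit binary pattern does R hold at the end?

1010111111000111011101

Start: R = 982574 = 0011101111111000101110.
R = 982574 + 1192160 = 2174734; wraps to -2019570 = 1000010010111100001110
R = −(-2019570) = 2019570 = 0111101101000011110010
R = 2019570 − 322575 = 1696995 = 0110011110010011100011
R = 1696995 − (-1182970) = 2879965; wraps to -1314339 = 1010111111000111011101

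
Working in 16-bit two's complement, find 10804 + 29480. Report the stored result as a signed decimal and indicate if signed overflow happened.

10804 → 0010101000110100
29480 → 0111001100101000
  0010101000110100
+ 0111001100101000
= 1001110101011100
Result 1001110101011100: MSB = 1 → 40284 − 65536 = -25252.
Both addends are non-negative but the stored result is negative: signed overflow. The true value 10804 + 29480 = 40284 lies outside [-32768, 32767].

-25252; overflow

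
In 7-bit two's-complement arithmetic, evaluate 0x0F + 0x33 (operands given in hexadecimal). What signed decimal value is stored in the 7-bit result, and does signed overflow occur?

-62; overflow

0x0F = 0001111 = 15 (signed)
0x33 = 0110011 = 51 (signed)
  0001111
+ 0110011
= 1000010
Result 1000010: MSB = 1 → 66 − 128 = -62.
Both addends are non-negative but the stored result is negative: signed overflow. The true value 15 + 51 = 66 lies outside [-64, 63].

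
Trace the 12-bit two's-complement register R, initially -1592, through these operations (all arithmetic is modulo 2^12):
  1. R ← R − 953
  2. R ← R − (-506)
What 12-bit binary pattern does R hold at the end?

Start: R = -1592 = 100111001000.
R = -1592 − 953 = -2545; wraps to 1551 = 011000001111
R = 1551 − (-506) = 2057; wraps to -2039 = 100000001001

100000001001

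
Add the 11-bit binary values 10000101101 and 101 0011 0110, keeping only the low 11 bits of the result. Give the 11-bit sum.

00101100011

  10000101101
+ 10100110110
= 00101100011  (discard carry-out 1)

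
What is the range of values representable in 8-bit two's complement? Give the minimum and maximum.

Minimum: −2^7 = -128.
Maximum: 2^7 − 1 = 127.

min = -128, max = 127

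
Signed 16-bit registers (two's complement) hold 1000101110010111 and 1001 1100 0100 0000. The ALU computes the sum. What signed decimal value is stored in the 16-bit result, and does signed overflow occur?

10199; overflow

1000101110010111 = -29801 (signed)
1001 1100 0100 0000 → 1001110001000000 = -25536 (signed)
  1000101110010111
+ 1001110001000000
= 0010011111010111  (discard carry-out 1)
Result 0010011111010111: MSB = 0 → value 10199.
Both addends are negative but the stored result is non-negative: signed overflow. The true value -29801 + (-25536) = -55337 lies outside [-32768, 32767].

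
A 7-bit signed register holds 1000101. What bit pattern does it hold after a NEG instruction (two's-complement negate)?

0111011

Invert: 0111010. Add 1: 0111011.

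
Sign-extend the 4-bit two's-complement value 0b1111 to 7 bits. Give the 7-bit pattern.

1111111

MSB of 1111 is 1; replicate it into the new high bits.
111|1111 → 1111111 (still -1).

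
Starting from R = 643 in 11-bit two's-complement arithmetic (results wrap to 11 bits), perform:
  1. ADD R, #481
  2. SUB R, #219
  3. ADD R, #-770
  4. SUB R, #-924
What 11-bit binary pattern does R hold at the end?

Start: R = 643 = 01010000011.
R = 643 + 481 = 1124; wraps to -924 = 10001100100
R = -924 − 219 = -1143; wraps to 905 = 01110001001
R = 905 + (-770) = 135 = 00010000111
R = 135 − (-924) = 1059; wraps to -989 = 10000100011

10000100011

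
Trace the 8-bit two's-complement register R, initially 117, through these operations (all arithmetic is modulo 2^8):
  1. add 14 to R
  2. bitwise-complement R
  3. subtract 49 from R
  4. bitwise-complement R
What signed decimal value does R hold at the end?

-76

Start: R = 117 = 01110101.
R = 117 + 14 = 131; wraps to -125 = 10000011
R = NOT 10000011 = 01111100 = 124
R = 124 − 49 = 75 = 01001011
R = NOT 01001011 = 10110100 = -76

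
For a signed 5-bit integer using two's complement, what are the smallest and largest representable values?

min = -16, max = 15

Minimum: −2^4 = -16.
Maximum: 2^4 − 1 = 15.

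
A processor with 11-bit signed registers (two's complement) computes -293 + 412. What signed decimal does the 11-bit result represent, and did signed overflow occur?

-293 → 11011011011
412 → 00110011100
  11011011011
+ 00110011100
= 00001110111  (discard carry-out 1)
Result 00001110111: MSB = 0 → value 119.
Addends have opposite signs, so signed overflow cannot occur.

119; no overflow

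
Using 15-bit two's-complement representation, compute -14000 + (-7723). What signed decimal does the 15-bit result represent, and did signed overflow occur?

-14000 → 100100101010000
-7723 → 110000111010101
  100100101010000
+ 110000111010101
= 010101100100101  (discard carry-out 1)
Result 010101100100101: MSB = 0 → value 11045.
Both addends are negative but the stored result is non-negative: signed overflow. The true value -14000 + (-7723) = -21723 lies outside [-16384, 16383].

11045; overflow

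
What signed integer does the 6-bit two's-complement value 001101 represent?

MSB is 0, so the value is non-negative: 001101 = 13.

13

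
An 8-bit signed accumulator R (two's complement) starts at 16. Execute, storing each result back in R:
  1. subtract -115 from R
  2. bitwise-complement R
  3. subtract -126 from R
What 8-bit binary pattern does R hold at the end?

Start: R = 16 = 00010000.
R = 16 − (-115) = 131; wraps to -125 = 10000011
R = NOT 10000011 = 01111100 = 124
R = 124 − (-126) = 250; wraps to -6 = 11111010

11111010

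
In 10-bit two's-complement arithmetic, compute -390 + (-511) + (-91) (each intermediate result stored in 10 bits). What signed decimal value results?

-390 + (-511) = -901 → wraps to 123 (0001111011)
123 + (-91) = 32 (0000100000)

32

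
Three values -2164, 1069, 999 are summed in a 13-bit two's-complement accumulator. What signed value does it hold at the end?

-96

-2164 + 1069 = -1095 (1101110111001)
-1095 + 999 = -96 (1111110100000)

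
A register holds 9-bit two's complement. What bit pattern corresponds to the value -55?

|-55| = 55 = 000110111 in 9 bits.
Invert the bits: 111001000. Add 1: 111001001.

111001001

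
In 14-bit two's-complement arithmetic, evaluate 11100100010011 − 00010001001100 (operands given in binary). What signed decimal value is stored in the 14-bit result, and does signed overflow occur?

11100100010011 = -1773 (signed)
00010001001100 = 1100 (signed)
Subtract via negate-and-add: invert 00010001001100 + 1 = 11101110110100 (i.e. -1100).
  11100100010011
+ 11101110110100
= 11010011000111  (discard carry-out 1)
Result 11010011000111: MSB = 1 → 13511 − 16384 = -2873.
Both addends (after negating the subtrahend) are negative and so is the stored result: no signed overflow.

-2873; no overflow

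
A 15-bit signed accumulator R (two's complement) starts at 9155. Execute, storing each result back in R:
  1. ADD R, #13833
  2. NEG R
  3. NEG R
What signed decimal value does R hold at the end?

Start: R = 9155 = 010001111000011.
R = 9155 + 13833 = 22988; wraps to -9780 = 101100111001100
R = −(-9780) = 9780 = 010011000110100
R = −(9780) = -9780 = 101100111001100

-9780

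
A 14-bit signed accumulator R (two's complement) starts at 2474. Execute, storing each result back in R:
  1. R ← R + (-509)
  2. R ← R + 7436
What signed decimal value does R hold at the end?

Start: R = 2474 = 00100110101010.
R = 2474 + (-509) = 1965 = 00011110101101
R = 1965 + 7436 = 9401; wraps to -6983 = 10010010111001

-6983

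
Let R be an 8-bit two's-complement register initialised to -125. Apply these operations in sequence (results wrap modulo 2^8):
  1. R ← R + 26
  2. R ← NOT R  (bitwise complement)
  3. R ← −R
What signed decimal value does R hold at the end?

Start: R = -125 = 10000011.
R = -125 + 26 = -99 = 10011101
R = NOT 10011101 = 01100010 = 98
R = −(98) = -98 = 10011110

-98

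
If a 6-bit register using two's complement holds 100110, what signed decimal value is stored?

MSB is 1, so the value is negative.
Unsigned reading: 38. Subtract 2^6 = 64: 38 − 64 = -26.

-26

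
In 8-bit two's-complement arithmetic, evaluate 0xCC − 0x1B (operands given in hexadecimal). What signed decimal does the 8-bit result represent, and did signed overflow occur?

-79; no overflow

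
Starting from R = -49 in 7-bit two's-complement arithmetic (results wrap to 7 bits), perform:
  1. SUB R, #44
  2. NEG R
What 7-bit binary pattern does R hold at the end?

Start: R = -49 = 1001111.
R = -49 − 44 = -93; wraps to 35 = 0100011
R = −(35) = -35 = 1011101

1011101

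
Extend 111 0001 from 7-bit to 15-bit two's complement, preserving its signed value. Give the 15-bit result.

111111111110001

MSB of 1110001 is 1; replicate it into the new high bits.
11111111|1110001 → 111111111110001 (still -15).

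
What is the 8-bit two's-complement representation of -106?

10010110

|-106| = 106 = 01101010 in 8 bits.
Invert the bits: 10010101. Add 1: 10010110.
Check: 10010110 reads as 150 − 256 = -106.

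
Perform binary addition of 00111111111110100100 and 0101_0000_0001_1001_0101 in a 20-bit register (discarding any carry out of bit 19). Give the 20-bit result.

10010000000100111001

  00111111111110100100
+ 01010000000110010101
= 10010000000100111001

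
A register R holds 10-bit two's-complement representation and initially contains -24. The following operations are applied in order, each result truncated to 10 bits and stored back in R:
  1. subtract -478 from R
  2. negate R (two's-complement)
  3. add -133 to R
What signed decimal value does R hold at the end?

437

Start: R = -24 = 1111101000.
R = -24 − (-478) = 454 = 0111000110
R = −(454) = -454 = 1000111010
R = -454 + (-133) = -587; wraps to 437 = 0110110101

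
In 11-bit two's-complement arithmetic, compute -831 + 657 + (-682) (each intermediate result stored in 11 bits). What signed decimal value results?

-856

-831 + 657 = -174 (11101010010)
-174 + (-682) = -856 (10010101000)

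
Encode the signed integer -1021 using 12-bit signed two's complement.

110000000011

|-1021| = 1021 = 001111111101 in 12 bits.
Invert the bits: 110000000010. Add 1: 110000000011.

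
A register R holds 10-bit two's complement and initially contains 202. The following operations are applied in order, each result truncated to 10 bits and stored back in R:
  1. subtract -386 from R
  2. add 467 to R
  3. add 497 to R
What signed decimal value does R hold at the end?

Start: R = 202 = 0011001010.
R = 202 − (-386) = 588; wraps to -436 = 1001001100
R = -436 + 467 = 31 = 0000011111
R = 31 + 497 = 528; wraps to -496 = 1000010000

-496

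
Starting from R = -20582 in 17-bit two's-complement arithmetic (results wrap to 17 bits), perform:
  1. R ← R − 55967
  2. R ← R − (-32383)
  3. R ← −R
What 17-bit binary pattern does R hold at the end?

01010110010000110

Start: R = -20582 = 11010111110011010.
R = -20582 − 55967 = -76549; wraps to 54523 = 01101010011111011
R = 54523 − (-32383) = 86906; wraps to -44166 = 10101001101111010
R = −(-44166) = 44166 = 01010110010000110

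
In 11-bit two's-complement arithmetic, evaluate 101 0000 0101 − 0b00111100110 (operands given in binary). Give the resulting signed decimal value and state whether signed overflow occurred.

799; overflow

101 0000 0101 → 10100000101 = -763 (signed)
0b00111100110 → 00111100110 = 486 (signed)
Subtract via negate-and-add: invert 00111100110 + 1 = 11000011010 (i.e. -486).
  10100000101
+ 11000011010
= 01100011111  (discard carry-out 1)
Result 01100011111: MSB = 0 → value 799.
Both addends (after negating the subtrahend) are negative but the stored result is non-negative: signed overflow. The true value -763 − 486 = -1249 lies outside [-1024, 1023].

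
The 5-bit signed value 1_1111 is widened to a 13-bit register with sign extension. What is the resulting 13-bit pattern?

MSB of 11111 is 1; replicate it into the new high bits.
11111111|11111 → 1111111111111 (still -1).

1111111111111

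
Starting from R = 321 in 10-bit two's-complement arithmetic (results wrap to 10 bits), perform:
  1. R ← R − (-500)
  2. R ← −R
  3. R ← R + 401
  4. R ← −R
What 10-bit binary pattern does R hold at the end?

0110100100

Start: R = 321 = 0101000001.
R = 321 − (-500) = 821; wraps to -203 = 1100110101
R = −(-203) = 203 = 0011001011
R = 203 + 401 = 604; wraps to -420 = 1001011100
R = −(-420) = 420 = 0110100100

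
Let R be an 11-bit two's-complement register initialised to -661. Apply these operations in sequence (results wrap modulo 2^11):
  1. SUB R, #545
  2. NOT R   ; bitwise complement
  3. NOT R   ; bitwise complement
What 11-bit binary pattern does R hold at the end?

01101001010

Start: R = -661 = 10101101011.
R = -661 − 545 = -1206; wraps to 842 = 01101001010
R = NOT 01101001010 = 10010110101 = -843
R = NOT 10010110101 = 01101001010 = 842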